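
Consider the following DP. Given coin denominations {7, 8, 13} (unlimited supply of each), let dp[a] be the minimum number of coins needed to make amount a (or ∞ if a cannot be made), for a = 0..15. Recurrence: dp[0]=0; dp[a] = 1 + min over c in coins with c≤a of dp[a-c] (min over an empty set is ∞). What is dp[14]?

 a  0  1  2  3  4  5  6  7  8  9 10 11 12 13 14 15
dp  0  -  -  -  -  -  -  1  1  -  -  -  -  1  2  2
(- denotes ∞ / unreachable)

2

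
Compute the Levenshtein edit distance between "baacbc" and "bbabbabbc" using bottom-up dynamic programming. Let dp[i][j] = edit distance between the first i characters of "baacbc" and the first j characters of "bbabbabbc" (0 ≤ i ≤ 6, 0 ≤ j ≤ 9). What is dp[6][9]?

   ''  b  b  a  b  b  a  b  b  c
''  0  1  2  3  4  5  6  7  8  9
 b  1  0  1  2  3  4  5  6  7  8
 a  2  1  1  1  2  3  4  5  6  7
 a  3  2  2  1  2  3  3  4  5  6
 c  4  3  3  2  2  3  4  4  5  5
 b  5  4  3  3  2  2  3  4  4  5
 c  6  5  4  4  3  3  3  4  5  4

4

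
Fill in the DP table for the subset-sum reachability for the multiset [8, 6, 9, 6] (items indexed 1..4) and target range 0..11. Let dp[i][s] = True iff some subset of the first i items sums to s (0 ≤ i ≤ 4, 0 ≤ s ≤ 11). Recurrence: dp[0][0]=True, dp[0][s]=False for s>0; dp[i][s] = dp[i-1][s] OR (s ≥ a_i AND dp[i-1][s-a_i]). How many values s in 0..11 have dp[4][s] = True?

i\s   0   1   2   3   4   5   6   7   8   9  10  11
  0   T   F   F   F   F   F   F   F   F   F   F   F
  1   T   F   F   F   F   F   F   F   T   F   F   F
  2   T   F   F   F   F   F   T   F   T   F   F   F
  3   T   F   F   F   F   F   T   F   T   T   F   F
  4   T   F   F   F   F   F   T   F   T   T   F   F

4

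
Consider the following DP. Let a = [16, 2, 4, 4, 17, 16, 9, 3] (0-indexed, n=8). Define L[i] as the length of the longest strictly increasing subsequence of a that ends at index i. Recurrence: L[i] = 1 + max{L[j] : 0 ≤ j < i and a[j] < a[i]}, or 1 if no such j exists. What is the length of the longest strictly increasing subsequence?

   i    0    1    2    3    4    5    6    7
a[i]   16    2    4    4   17   16    9    3
L[i]    1    1    2    2    3    3    3    2

3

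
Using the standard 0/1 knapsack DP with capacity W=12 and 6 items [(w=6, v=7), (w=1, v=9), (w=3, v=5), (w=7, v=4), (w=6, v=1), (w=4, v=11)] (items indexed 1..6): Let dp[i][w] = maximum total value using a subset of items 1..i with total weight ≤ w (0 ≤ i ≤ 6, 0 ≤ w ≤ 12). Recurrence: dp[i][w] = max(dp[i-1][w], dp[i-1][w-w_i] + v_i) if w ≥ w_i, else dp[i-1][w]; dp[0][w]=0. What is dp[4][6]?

i\w   0   1   2   3   4   5   6   7   8   9  10  11  12
  0   0   0   0   0   0   0   0   0   0   0   0   0   0
  1   0   0   0   0   0   0   7   7   7   7   7   7   7
  2   0   9   9   9   9   9   9  16  16  16  16  16  16
  3   0   9   9   9  14  14  14  16  16  16  21  21  21
  4   0   9   9   9  14  14  14  16  16  16  21  21  21
  5   0   9   9   9  14  14  14  16  16  16  21  21  21
  6   0   9   9   9  14  20  20  20  25  25  25  27  27

14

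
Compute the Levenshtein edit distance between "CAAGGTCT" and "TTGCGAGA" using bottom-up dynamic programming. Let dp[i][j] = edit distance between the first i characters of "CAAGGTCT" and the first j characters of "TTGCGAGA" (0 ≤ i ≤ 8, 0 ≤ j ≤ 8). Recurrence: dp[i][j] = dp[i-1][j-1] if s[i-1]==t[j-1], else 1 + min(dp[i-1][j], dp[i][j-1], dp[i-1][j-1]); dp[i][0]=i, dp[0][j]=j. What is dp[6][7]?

6

   ''  T  T  G  C  G  A  G  A
''  0  1  2  3  4  5  6  7  8
 C  1  1  2  3  3  4  5  6  7
 A  2  2  2  3  4  4  4  5  6
 A  3  3  3  3  4  5  4  5  5
 G  4  4  4  3  4  4  5  4  5
 G  5  5  5  4  4  4  5  5  5
 T  6  5  5  5  5  5  5  6  6
 C  7  6  6  6  5  6  6  6  7
 T  8  7  6  7  6  6  7  7  7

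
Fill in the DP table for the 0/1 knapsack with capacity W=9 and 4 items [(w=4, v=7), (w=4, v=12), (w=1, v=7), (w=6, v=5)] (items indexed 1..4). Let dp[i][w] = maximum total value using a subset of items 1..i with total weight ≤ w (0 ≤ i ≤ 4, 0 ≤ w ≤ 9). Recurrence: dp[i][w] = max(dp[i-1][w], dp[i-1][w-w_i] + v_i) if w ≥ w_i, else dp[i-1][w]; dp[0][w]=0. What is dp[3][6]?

19

i\w   0   1   2   3   4   5   6   7   8   9
  0   0   0   0   0   0   0   0   0   0   0
  1   0   0   0   0   7   7   7   7   7   7
  2   0   0   0   0  12  12  12  12  19  19
  3   0   7   7   7  12  19  19  19  19  26
  4   0   7   7   7  12  19  19  19  19  26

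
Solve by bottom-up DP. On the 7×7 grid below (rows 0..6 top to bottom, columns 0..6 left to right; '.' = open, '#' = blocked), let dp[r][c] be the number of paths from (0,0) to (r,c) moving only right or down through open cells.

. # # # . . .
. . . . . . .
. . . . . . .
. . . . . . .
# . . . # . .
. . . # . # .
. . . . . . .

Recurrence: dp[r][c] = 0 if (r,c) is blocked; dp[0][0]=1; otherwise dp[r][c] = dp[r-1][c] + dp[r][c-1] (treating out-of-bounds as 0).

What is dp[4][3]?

19

r\c   0   1   2   3   4   5   6
  0   1   0   0   0   0   0   0
  1   1   1   1   1   1   1   1
  2   1   2   3   4   5   6   7
  3   1   3   6  10  15  21  28
  4   0   3   9  19   0  21  49
  5   0   3  12   0   0   0  49
  6   0   3  15  15  15  15  64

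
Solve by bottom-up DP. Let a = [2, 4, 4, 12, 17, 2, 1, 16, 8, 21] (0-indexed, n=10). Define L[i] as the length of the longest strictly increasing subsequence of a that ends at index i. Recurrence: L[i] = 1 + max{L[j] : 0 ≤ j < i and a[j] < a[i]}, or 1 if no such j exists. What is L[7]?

4

   i    0    1    2    3    4    5    6    7    8    9
a[i]    2    4    4   12   17    2    1   16    8   21
L[i]    1    2    2    3    4    1    1    4    3    5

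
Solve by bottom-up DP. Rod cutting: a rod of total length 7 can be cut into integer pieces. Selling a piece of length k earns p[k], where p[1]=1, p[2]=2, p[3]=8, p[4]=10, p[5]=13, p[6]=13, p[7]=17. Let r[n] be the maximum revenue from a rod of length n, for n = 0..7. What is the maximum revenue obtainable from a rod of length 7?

   n    0    1    2    3    4    5    6    7
r[n]    0    1    2    8   10   13   16   18

18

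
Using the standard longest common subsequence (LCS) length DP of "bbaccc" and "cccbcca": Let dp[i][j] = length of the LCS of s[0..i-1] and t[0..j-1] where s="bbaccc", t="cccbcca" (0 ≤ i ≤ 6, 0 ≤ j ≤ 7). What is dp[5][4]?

2

   ''  c  c  c  b  c  c  a
''  0  0  0  0  0  0  0  0
 b  0  0  0  0  1  1  1  1
 b  0  0  0  0  1  1  1  1
 a  0  0  0  0  1  1  1  2
 c  0  1  1  1  1  2  2  2
 c  0  1  2  2  2  2  3  3
 c  0  1  2  3  3  3  3  3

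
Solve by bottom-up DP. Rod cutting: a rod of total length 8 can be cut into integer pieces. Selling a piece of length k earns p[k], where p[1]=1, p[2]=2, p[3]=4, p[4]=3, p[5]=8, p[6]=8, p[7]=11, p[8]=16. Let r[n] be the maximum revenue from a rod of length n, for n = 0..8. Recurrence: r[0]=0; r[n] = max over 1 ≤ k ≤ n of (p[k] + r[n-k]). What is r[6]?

   n    0    1    2    3    4    5    6    7    8
r[n]    0    1    2    4    5    8    9   11   16

9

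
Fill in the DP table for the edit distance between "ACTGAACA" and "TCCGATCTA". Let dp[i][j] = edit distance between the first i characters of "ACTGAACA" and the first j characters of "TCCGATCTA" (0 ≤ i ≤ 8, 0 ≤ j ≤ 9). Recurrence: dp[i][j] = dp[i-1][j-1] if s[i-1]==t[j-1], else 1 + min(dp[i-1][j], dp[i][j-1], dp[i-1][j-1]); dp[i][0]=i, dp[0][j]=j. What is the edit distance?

4

   ''  T  C  C  G  A  T  C  T  A
''  0  1  2  3  4  5  6  7  8  9
 A  1  1  2  3  4  4  5  6  7  8
 C  2  2  1  2  3  4  5  5  6  7
 T  3  2  2  2  3  4  4  5  5  6
 G  4  3  3  3  2  3  4  5  6  6
 A  5  4  4  4  3  2  3  4  5  6
 A  6  5  5  5  4  3  3  4  5  5
 C  7  6  5  5  5  4  4  3  4  5
 A  8  7  6  6  6  5  5  4  4  4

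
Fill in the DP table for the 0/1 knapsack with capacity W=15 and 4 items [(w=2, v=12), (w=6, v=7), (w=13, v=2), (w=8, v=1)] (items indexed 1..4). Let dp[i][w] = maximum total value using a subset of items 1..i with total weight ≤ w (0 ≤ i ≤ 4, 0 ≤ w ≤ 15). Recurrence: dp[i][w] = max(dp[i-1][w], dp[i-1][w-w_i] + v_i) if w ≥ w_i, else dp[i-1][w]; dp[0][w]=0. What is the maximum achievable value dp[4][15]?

i\w   0   1   2   3   4   5   6   7   8   9  10  11  12  13  14  15
  0   0   0   0   0   0   0   0   0   0   0   0   0   0   0   0   0
  1   0   0  12  12  12  12  12  12  12  12  12  12  12  12  12  12
  2   0   0  12  12  12  12  12  12  19  19  19  19  19  19  19  19
  3   0   0  12  12  12  12  12  12  19  19  19  19  19  19  19  19
  4   0   0  12  12  12  12  12  12  19  19  19  19  19  19  19  19

19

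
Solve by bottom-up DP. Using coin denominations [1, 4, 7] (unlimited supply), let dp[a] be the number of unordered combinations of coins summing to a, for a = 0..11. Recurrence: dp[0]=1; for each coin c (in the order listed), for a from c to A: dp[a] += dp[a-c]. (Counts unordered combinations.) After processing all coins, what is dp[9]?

4

after  coin     0     1     2     3     4     5     6     7     8     9    10    11
          1     1     1     1     1     1     1     1     1     1     1     1     1
          4     1     1     1     1     2     2     2     2     3     3     3     3
          7     1     1     1     1     2     2     2     3     4     4     4     5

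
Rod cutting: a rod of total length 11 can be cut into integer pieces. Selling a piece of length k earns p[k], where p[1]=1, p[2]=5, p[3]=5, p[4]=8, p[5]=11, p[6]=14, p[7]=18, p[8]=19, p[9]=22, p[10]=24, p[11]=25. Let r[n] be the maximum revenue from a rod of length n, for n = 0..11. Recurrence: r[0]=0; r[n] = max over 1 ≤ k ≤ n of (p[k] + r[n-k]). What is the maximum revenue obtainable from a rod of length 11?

28

   n    0    1    2    3    4    5    6    7    8    9   10   11
r[n]    0    1    5    6   10   11   15   18   20   23   25   28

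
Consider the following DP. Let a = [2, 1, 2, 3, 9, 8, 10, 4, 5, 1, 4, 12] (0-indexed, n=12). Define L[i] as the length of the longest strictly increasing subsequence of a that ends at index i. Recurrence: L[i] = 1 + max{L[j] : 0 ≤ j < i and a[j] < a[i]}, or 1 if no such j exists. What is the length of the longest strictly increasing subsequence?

   i    0    1    2    3    4    5    6    7    8    9   10   11
a[i]    2    1    2    3    9    8   10    4    5    1    4   12
L[i]    1    1    2    3    4    4    5    4    5    1    4    6

6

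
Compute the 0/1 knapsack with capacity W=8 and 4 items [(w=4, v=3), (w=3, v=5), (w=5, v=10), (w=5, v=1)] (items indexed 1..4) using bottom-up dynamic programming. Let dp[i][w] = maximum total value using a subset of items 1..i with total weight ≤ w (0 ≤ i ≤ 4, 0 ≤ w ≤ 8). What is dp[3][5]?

10

i\w   0   1   2   3   4   5   6   7   8
  0   0   0   0   0   0   0   0   0   0
  1   0   0   0   0   3   3   3   3   3
  2   0   0   0   5   5   5   5   8   8
  3   0   0   0   5   5  10  10  10  15
  4   0   0   0   5   5  10  10  10  15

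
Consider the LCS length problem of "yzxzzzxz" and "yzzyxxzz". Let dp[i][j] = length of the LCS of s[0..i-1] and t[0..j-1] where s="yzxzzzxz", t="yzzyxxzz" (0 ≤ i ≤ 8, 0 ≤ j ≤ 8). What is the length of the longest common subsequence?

   ''  y  z  z  y  x  x  z  z
''  0  0  0  0  0  0  0  0  0
 y  0  1  1  1  1  1  1  1  1
 z  0  1  2  2  2  2  2  2  2
 x  0  1  2  2  2  3  3  3  3
 z  0  1  2  3  3  3  3  4  4
 z  0  1  2  3  3  3  3  4  5
 z  0  1  2  3  3  3  3  4  5
 x  0  1  2  3  3  4  4  4  5
 z  0  1  2  3  3  4  4  5  5

5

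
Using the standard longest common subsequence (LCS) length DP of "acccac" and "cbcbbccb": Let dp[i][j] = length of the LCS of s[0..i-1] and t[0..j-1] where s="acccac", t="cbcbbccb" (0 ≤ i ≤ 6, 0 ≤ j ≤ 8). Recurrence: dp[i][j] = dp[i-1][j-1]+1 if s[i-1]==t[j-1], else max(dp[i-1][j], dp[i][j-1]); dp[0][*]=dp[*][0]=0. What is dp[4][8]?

   ''  c  b  c  b  b  c  c  b
''  0  0  0  0  0  0  0  0  0
 a  0  0  0  0  0  0  0  0  0
 c  0  1  1  1  1  1  1  1  1
 c  0  1  1  2  2  2  2  2  2
 c  0  1  1  2  2  2  3  3  3
 a  0  1  1  2  2  2  3  3  3
 c  0  1  1  2  2  2  3  4  4

3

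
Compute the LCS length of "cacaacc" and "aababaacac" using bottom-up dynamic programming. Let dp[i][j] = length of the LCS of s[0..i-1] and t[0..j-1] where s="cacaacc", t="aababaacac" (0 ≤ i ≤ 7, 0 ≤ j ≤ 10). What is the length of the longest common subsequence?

5

   ''  a  a  b  a  b  a  a  c  a  c
''  0  0  0  0  0  0  0  0  0  0  0
 c  0  0  0  0  0  0  0  0  1  1  1
 a  0  1  1  1  1  1  1  1  1  2  2
 c  0  1  1  1  1  1  1  1  2  2  3
 a  0  1  2  2  2  2  2  2  2  3  3
 a  0  1  2  2  3  3  3  3  3  3  3
 c  0  1  2  2  3  3  3  3  4  4  4
 c  0  1  2  2  3  3  3  3  4  4  5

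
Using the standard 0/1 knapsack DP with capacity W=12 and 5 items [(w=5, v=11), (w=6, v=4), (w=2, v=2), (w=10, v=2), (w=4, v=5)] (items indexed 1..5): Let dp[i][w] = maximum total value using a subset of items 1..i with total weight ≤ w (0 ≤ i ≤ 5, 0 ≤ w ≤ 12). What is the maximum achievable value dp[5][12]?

18

i\w   0   1   2   3   4   5   6   7   8   9  10  11  12
  0   0   0   0   0   0   0   0   0   0   0   0   0   0
  1   0   0   0   0   0  11  11  11  11  11  11  11  11
  2   0   0   0   0   0  11  11  11  11  11  11  15  15
  3   0   0   2   2   2  11  11  13  13  13  13  15  15
  4   0   0   2   2   2  11  11  13  13  13  13  15  15
  5   0   0   2   2   5  11  11  13  13  16  16  18  18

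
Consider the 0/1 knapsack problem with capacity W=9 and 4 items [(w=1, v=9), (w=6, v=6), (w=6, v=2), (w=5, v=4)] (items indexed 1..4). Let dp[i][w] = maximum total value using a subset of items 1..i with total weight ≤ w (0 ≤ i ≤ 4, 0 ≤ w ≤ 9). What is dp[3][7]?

i\w   0   1   2   3   4   5   6   7   8   9
  0   0   0   0   0   0   0   0   0   0   0
  1   0   9   9   9   9   9   9   9   9   9
  2   0   9   9   9   9   9   9  15  15  15
  3   0   9   9   9   9   9   9  15  15  15
  4   0   9   9   9   9   9  13  15  15  15

15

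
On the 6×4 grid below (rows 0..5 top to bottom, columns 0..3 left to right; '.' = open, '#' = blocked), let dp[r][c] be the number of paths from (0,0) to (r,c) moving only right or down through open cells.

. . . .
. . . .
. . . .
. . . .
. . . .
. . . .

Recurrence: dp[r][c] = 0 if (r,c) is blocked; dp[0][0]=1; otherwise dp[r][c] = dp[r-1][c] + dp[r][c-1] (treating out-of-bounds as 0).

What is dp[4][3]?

35

r\c   0   1   2   3
  0   1   1   1   1
  1   1   2   3   4
  2   1   3   6  10
  3   1   4  10  20
  4   1   5  15  35
  5   1   6  21  56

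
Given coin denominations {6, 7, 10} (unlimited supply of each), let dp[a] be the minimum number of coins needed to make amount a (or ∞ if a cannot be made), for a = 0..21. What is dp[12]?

 a  0  1  2  3  4  5  6  7  8  9 10 11 12 13 14 15 16 17 18 19 20 21
dp  0  -  -  -  -  -  1  1  -  -  1  -  2  2  2  -  2  2  3  3  2  3
(- denotes ∞ / unreachable)

2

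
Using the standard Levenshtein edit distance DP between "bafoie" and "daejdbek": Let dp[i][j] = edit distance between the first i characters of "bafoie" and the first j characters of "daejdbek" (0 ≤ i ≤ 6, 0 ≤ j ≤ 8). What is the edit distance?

   ''  d  a  e  j  d  b  e  k
''  0  1  2  3  4  5  6  7  8
 b  1  1  2  3  4  5  5  6  7
 a  2  2  1  2  3  4  5  6  7
 f  3  3  2  2  3  4  5  6  7
 o  4  4  3  3  3  4  5  6  7
 i  5  5  4  4  4  4  5  6  7
 e  6  6  5  4  5  5  5  5  6

6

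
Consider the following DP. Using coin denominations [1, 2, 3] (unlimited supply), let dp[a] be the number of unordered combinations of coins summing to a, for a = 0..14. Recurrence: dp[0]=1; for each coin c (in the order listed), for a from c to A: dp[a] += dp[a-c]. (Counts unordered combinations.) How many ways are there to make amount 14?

after  coin     0     1     2     3     4     5     6     7     8     9    10    11    12    13    14
          1     1     1     1     1     1     1     1     1     1     1     1     1     1     1     1
          2     1     1     2     2     3     3     4     4     5     5     6     6     7     7     8
          3     1     1     2     3     4     5     7     8    10    12    14    16    19    21    24

24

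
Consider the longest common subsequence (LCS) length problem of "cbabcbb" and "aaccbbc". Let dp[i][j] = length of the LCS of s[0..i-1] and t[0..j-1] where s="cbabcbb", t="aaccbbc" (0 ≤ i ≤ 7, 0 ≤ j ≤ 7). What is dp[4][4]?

   ''  a  a  c  c  b  b  c
''  0  0  0  0  0  0  0  0
 c  0  0  0  1  1  1  1  1
 b  0  0  0  1  1  2  2  2
 a  0  1  1  1  1  2  2  2
 b  0  1  1  1  1  2  3  3
 c  0  1  1  2  2  2  3  4
 b  0  1  1  2  2  3  3  4
 b  0  1  1  2  2  3  4  4

1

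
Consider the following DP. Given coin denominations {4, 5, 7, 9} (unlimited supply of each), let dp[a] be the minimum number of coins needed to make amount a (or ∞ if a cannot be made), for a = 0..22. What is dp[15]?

3

 a  0  1  2  3  4  5  6  7  8  9 10 11 12 13 14 15 16 17 18 19 20 21 22
dp  0  -  -  -  1  1  -  1  2  1  2  2  2  2  2  3  2  3  2  3  3  3  3
(- denotes ∞ / unreachable)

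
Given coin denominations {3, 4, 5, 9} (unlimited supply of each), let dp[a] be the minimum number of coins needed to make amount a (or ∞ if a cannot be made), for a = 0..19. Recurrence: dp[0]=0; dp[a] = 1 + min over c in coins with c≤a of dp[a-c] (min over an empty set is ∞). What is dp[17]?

3

 a  0  1  2  3  4  5  6  7  8  9 10 11 12 13 14 15 16 17 18 19
dp  0  -  -  1  1  1  2  2  2  1  2  3  2  2  2  3  3  3  2  3
(- denotes ∞ / unreachable)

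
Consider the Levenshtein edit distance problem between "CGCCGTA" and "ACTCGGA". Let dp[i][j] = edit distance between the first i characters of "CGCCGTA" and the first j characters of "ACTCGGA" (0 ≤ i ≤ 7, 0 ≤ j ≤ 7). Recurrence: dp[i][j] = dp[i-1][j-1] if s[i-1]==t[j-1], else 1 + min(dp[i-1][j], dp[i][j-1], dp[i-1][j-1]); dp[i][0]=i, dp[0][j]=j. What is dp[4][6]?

   ''  A  C  T  C  G  G  A
''  0  1  2  3  4  5  6  7
 C  1  1  1  2  3  4  5  6
 G  2  2  2  2  3  3  4  5
 C  3  3  2  3  2  3  4  5
 C  4  4  3  3  3  3  4  5
 G  5  5  4  4  4  3  3  4
 T  6  6  5  4  5  4  4  4
 A  7  6  6  5  5  5  5  4

4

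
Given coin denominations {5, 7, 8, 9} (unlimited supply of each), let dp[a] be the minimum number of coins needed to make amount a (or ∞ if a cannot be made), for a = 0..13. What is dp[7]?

1

 a  0  1  2  3  4  5  6  7  8  9 10 11 12 13
dp  0  -  -  -  -  1  -  1  1  1  2  -  2  2
(- denotes ∞ / unreachable)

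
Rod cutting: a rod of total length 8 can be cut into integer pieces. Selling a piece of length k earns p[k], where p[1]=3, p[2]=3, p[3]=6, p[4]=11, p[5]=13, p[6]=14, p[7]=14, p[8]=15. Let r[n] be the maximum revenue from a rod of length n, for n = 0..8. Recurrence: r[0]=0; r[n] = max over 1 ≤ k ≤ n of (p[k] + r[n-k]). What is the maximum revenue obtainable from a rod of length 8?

   n    0    1    2    3    4    5    6    7    8
r[n]    0    3    6    9   12   15   18   21   24

24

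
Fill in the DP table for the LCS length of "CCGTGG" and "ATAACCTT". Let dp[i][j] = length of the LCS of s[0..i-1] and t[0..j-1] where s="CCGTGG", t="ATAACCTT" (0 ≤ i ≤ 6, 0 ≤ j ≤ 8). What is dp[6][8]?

   ''  A  T  A  A  C  C  T  T
''  0  0  0  0  0  0  0  0  0
 C  0  0  0  0  0  1  1  1  1
 C  0  0  0  0  0  1  2  2  2
 G  0  0  0  0  0  1  2  2  2
 T  0  0  1  1  1  1  2  3  3
 G  0  0  1  1  1  1  2  3  3
 G  0  0  1  1  1  1  2  3  3

3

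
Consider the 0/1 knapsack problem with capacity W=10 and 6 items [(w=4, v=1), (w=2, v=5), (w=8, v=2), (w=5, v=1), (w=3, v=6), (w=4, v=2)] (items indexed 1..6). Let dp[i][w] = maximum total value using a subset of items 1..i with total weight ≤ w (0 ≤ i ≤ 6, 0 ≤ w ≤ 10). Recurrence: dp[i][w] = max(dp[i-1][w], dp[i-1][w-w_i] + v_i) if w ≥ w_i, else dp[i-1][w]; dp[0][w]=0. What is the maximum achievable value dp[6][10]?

i\w   0   1   2   3   4   5   6   7   8   9  10
  0   0   0   0   0   0   0   0   0   0   0   0
  1   0   0   0   0   1   1   1   1   1   1   1
  2   0   0   5   5   5   5   6   6   6   6   6
  3   0   0   5   5   5   5   6   6   6   6   7
  4   0   0   5   5   5   5   6   6   6   6   7
  5   0   0   5   6   6  11  11  11  11  12  12
  6   0   0   5   6   6  11  11  11  11  13  13

13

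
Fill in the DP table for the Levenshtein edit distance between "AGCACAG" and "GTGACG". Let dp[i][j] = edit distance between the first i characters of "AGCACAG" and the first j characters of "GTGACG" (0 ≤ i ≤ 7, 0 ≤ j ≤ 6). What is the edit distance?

4

   ''  G  T  G  A  C  G
''  0  1  2  3  4  5  6
 A  1  1  2  3  3  4  5
 G  2  1  2  2  3  4  4
 C  3  2  2  3  3  3  4
 A  4  3  3  3  3  4  4
 C  5  4  4  4  4  3  4
 A  6  5  5  5  4  4  4
 G  7  6  6  5  5  5  4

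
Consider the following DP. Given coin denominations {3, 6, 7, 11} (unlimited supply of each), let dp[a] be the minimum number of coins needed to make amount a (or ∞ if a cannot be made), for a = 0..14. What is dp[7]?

 a  0  1  2  3  4  5  6  7  8  9 10 11 12 13 14
dp  0  -  -  1  -  -  1  1  -  2  2  1  2  2  2
(- denotes ∞ / unreachable)

1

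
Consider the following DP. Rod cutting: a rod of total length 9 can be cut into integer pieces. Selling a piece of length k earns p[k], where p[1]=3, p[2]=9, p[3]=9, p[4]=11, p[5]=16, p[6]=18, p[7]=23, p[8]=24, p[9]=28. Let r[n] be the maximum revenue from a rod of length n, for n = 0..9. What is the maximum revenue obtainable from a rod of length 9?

39

   n    0    1    2    3    4    5    6    7    8    9
r[n]    0    3    9   12   18   21   27   30   36   39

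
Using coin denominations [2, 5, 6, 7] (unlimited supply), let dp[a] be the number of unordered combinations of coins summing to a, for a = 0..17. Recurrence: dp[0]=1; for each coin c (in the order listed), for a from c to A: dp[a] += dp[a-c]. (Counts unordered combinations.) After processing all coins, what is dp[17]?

after  coin     0     1     2     3     4     5     6     7     8     9    10    11    12    13    14    15    16    17
          2     1     0     1     0     1     0     1     0     1     0     1     0     1     0     1     0     1     0
          5     1     0     1     0     1     1     1     1     1     1     2     1     2     1     2     2     2     2
          6     1     0     1     0     1     1     2     1     2     1     3     2     4     2     4     3     5     4
          7     1     0     1     0     1     1     2     2     2     2     3     3     5     4     6     5     7     7

7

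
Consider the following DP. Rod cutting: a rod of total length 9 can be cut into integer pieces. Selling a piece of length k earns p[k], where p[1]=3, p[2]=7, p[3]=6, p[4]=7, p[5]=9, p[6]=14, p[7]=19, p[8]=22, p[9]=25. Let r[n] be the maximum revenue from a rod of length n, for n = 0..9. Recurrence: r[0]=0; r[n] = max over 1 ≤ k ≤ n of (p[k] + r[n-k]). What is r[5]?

   n    0    1    2    3    4    5    6    7    8    9
r[n]    0    3    7   10   14   17   21   24   28   31

17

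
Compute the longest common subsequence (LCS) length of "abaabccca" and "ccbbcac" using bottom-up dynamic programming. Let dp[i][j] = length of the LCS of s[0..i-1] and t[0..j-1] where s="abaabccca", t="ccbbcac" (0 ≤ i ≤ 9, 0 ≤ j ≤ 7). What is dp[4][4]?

   ''  c  c  b  b  c  a  c
''  0  0  0  0  0  0  0  0
 a  0  0  0  0  0  0  1  1
 b  0  0  0  1  1  1  1  1
 a  0  0  0  1  1  1  2  2
 a  0  0  0  1  1  1  2  2
 b  0  0  0  1  2  2  2  2
 c  0  1  1  1  2  3  3  3
 c  0  1  2  2  2  3  3  4
 c  0  1  2  2  2  3  3  4
 a  0  1  2  2  2  3  4  4

1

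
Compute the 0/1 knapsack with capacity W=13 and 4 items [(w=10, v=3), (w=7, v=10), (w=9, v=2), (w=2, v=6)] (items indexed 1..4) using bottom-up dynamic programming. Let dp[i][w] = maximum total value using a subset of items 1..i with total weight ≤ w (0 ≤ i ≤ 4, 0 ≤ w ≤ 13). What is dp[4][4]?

6

i\w   0   1   2   3   4   5   6   7   8   9  10  11  12  13
  0   0   0   0   0   0   0   0   0   0   0   0   0   0   0
  1   0   0   0   0   0   0   0   0   0   0   3   3   3   3
  2   0   0   0   0   0   0   0  10  10  10  10  10  10  10
  3   0   0   0   0   0   0   0  10  10  10  10  10  10  10
  4   0   0   6   6   6   6   6  10  10  16  16  16  16  16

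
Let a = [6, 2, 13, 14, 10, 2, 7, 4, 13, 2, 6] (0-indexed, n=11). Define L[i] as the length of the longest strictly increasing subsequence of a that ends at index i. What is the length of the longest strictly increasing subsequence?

   i    0    1    2    3    4    5    6    7    8    9   10
a[i]    6    2   13   14   10    2    7    4   13    2    6
L[i]    1    1    2    3    2    1    2    2    3    1    3

3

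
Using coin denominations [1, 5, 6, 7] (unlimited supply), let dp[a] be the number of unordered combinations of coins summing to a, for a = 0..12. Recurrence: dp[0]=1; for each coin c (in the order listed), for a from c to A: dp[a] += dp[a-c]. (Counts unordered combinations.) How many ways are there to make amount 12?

after  coin     0     1     2     3     4     5     6     7     8     9    10    11    12
          1     1     1     1     1     1     1     1     1     1     1     1     1     1
          5     1     1     1     1     1     2     2     2     2     2     3     3     3
          6     1     1     1     1     1     2     3     3     3     3     4     5     6
          7     1     1     1     1     1     2     3     4     4     4     5     6     8

8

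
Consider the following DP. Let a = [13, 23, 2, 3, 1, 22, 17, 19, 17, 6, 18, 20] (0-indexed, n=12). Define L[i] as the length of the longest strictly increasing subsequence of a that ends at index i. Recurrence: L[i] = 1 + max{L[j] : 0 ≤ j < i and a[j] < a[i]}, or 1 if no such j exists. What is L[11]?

5

   i    0    1    2    3    4    5    6    7    8    9   10   11
a[i]   13   23    2    3    1   22   17   19   17    6   18   20
L[i]    1    2    1    2    1    3    3    4    3    3    4    5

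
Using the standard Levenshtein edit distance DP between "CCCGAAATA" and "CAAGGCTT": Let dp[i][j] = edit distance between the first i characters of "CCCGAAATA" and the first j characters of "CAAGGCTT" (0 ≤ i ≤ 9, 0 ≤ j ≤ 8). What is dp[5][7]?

   ''  C  A  A  G  G  C  T  T
''  0  1  2  3  4  5  6  7  8
 C  1  0  1  2  3  4  5  6  7
 C  2  1  1  2  3  4  4  5  6
 C  3  2  2  2  3  4  4  5  6
 G  4  3  3  3  2  3  4  5  6
 A  5  4  3  3  3  3  4  5  6
 A  6  5  4  3  4  4  4  5  6
 A  7  6  5  4  4  5  5  5  6
 T  8  7  6  5  5  5  6  5  5
 A  9  8  7  6  6  6  6  6  6

5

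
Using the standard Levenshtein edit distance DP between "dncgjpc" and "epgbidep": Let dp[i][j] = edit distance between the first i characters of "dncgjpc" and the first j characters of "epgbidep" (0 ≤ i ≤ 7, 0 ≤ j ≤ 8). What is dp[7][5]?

6

   ''  e  p  g  b  i  d  e  p
''  0  1  2  3  4  5  6  7  8
 d  1  1  2  3  4  5  5  6  7
 n  2  2  2  3  4  5  6  6  7
 c  3  3  3  3  4  5  6  7  7
 g  4  4  4  3  4  5  6  7  8
 j  5  5  5  4  4  5  6  7  8
 p  6  6  5  5  5  5  6  7  7
 c  7  7  6  6  6  6  6  7  8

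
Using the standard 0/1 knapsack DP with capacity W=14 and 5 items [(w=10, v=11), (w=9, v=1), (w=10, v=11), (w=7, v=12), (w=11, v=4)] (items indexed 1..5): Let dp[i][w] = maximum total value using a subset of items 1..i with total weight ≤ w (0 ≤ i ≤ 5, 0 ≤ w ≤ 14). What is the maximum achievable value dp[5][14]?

12

i\w   0   1   2   3   4   5   6   7   8   9  10  11  12  13  14
  0   0   0   0   0   0   0   0   0   0   0   0   0   0   0   0
  1   0   0   0   0   0   0   0   0   0   0  11  11  11  11  11
  2   0   0   0   0   0   0   0   0   0   1  11  11  11  11  11
  3   0   0   0   0   0   0   0   0   0   1  11  11  11  11  11
  4   0   0   0   0   0   0   0  12  12  12  12  12  12  12  12
  5   0   0   0   0   0   0   0  12  12  12  12  12  12  12  12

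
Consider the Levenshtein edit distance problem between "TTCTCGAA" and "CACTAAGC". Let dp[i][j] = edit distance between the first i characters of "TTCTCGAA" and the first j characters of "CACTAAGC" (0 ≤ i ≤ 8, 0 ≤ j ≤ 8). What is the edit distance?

   ''  C  A  C  T  A  A  G  C
''  0  1  2  3  4  5  6  7  8
 T  1  1  2  3  3  4  5  6  7
 T  2  2  2  3  3  4  5  6  7
 C  3  2  3  2  3  4  5  6  6
 T  4  3  3  3  2  3  4  5  6
 C  5  4  4  3  3  3  4  5  5
 G  6  5  5  4  4  4  4  4  5
 A  7  6  5  5  5  4  4  5  5
 A  8  7  6  6  6  5  4  5  6

6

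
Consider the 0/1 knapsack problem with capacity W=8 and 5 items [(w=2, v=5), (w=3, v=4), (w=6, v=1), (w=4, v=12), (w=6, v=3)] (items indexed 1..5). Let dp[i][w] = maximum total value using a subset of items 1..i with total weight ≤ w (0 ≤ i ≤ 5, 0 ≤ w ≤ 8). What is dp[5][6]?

i\w   0   1   2   3   4   5   6   7   8
  0   0   0   0   0   0   0   0   0   0
  1   0   0   5   5   5   5   5   5   5
  2   0   0   5   5   5   9   9   9   9
  3   0   0   5   5   5   9   9   9   9
  4   0   0   5   5  12  12  17  17  17
  5   0   0   5   5  12  12  17  17  17

17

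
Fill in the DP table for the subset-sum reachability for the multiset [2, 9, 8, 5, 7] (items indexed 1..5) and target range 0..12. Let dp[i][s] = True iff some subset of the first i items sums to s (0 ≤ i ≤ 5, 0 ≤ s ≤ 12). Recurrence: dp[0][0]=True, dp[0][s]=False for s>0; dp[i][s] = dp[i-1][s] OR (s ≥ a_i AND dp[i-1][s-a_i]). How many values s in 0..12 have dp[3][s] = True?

i\s   0   1   2   3   4   5   6   7   8   9  10  11  12
  0   T   F   F   F   F   F   F   F   F   F   F   F   F
  1   T   F   T   F   F   F   F   F   F   F   F   F   F
  2   T   F   T   F   F   F   F   F   F   T   F   T   F
  3   T   F   T   F   F   F   F   F   T   T   T   T   F
  4   T   F   T   F   F   T   F   T   T   T   T   T   F
  5   T   F   T   F   F   T   F   T   T   T   T   T   T

6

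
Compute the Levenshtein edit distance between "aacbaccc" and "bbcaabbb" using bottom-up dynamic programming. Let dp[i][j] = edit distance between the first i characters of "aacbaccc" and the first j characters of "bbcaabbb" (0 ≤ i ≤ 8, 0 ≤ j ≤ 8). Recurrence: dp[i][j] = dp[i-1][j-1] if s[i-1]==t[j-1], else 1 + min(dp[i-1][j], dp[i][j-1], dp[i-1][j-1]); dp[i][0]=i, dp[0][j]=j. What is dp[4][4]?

3

   ''  b  b  c  a  a  b  b  b
''  0  1  2  3  4  5  6  7  8
 a  1  1  2  3  3  4  5  6  7
 a  2  2  2  3  3  3  4  5  6
 c  3  3  3  2  3  4  4  5  6
 b  4  3  3  3  3  4  4  4  5
 a  5  4  4  4  3  3  4  5  5
 c  6  5  5  4  4  4  4  5  6
 c  7  6  6  5  5  5  5  5  6
 c  8  7  7  6  6  6  6  6  6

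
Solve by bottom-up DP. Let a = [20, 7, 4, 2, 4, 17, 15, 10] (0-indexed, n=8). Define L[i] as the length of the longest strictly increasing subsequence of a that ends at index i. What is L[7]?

3

   i    0    1    2    3    4    5    6    7
a[i]   20    7    4    2    4   17   15   10
L[i]    1    1    1    1    2    3    3    3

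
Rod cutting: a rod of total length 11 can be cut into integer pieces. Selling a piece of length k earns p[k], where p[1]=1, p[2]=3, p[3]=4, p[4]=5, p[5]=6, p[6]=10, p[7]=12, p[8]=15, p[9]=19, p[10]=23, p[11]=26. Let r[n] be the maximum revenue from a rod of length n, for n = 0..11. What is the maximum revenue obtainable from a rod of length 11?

26

   n    0    1    2    3    4    5    6    7    8    9   10   11
r[n]    0    1    3    4    6    7   10   12   15   19   23   26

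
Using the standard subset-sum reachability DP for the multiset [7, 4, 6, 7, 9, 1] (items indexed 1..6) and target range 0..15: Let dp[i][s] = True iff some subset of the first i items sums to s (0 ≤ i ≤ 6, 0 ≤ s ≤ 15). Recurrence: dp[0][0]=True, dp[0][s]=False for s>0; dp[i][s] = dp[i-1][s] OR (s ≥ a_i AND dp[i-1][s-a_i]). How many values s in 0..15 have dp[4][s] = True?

8

i\s   0   1   2   3   4   5   6   7   8   9  10  11  12  13  14  15
  0   T   F   F   F   F   F   F   F   F   F   F   F   F   F   F   F
  1   T   F   F   F   F   F   F   T   F   F   F   F   F   F   F   F
  2   T   F   F   F   T   F   F   T   F   F   F   T   F   F   F   F
  3   T   F   F   F   T   F   T   T   F   F   T   T   F   T   F   F
  4   T   F   F   F   T   F   T   T   F   F   T   T   F   T   T   F
  5   T   F   F   F   T   F   T   T   F   T   T   T   F   T   T   T
  6   T   T   F   F   T   T   T   T   T   T   T   T   T   T   T   T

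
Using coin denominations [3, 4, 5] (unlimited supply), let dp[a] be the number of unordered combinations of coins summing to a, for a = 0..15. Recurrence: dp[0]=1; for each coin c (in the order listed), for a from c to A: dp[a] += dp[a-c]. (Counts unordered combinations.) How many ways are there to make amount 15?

4

after  coin     0     1     2     3     4     5     6     7     8     9    10    11    12    13    14    15
          3     1     0     0     1     0     0     1     0     0     1     0     0     1     0     0     1
          4     1     0     0     1     1     0     1     1     1     1     1     1     2     1     1     2
          5     1     0     0     1     1     1     1     1     2     2     2     2     3     3     3     4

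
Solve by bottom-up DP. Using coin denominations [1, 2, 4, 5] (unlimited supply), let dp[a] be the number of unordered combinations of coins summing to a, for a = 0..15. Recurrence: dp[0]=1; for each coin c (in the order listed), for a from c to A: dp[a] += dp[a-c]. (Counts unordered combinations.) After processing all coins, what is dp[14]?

33

after  coin     0     1     2     3     4     5     6     7     8     9    10    11    12    13    14    15
          1     1     1     1     1     1     1     1     1     1     1     1     1     1     1     1     1
          2     1     1     2     2     3     3     4     4     5     5     6     6     7     7     8     8
          4     1     1     2     2     4     4     6     6     9     9    12    12    16    16    20    20
          5     1     1     2     2     4     5     7     8    11    13    17    19    24    27    33    37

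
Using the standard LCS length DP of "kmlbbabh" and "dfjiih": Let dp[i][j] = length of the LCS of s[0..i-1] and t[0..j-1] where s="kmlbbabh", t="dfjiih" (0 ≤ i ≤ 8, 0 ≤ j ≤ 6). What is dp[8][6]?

1

   ''  d  f  j  i  i  h
''  0  0  0  0  0  0  0
 k  0  0  0  0  0  0  0
 m  0  0  0  0  0  0  0
 l  0  0  0  0  0  0  0
 b  0  0  0  0  0  0  0
 b  0  0  0  0  0  0  0
 a  0  0  0  0  0  0  0
 b  0  0  0  0  0  0  0
 h  0  0  0  0  0  0  1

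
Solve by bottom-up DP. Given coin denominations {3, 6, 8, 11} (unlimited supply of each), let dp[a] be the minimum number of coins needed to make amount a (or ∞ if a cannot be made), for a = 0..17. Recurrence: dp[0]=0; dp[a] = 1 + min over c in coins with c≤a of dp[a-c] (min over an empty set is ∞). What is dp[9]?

2

 a  0  1  2  3  4  5  6  7  8  9 10 11 12 13 14 15 16 17
dp  0  -  -  1  -  -  1  -  1  2  -  1  2  -  2  3  2  2
(- denotes ∞ / unreachable)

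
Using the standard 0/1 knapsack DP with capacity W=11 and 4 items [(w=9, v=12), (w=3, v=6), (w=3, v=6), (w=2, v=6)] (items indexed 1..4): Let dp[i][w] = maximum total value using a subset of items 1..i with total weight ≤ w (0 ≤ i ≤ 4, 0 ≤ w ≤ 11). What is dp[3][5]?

i\w   0   1   2   3   4   5   6   7   8   9  10  11
  0   0   0   0   0   0   0   0   0   0   0   0   0
  1   0   0   0   0   0   0   0   0   0  12  12  12
  2   0   0   0   6   6   6   6   6   6  12  12  12
  3   0   0   0   6   6   6  12  12  12  12  12  12
  4   0   0   6   6   6  12  12  12  18  18  18  18

6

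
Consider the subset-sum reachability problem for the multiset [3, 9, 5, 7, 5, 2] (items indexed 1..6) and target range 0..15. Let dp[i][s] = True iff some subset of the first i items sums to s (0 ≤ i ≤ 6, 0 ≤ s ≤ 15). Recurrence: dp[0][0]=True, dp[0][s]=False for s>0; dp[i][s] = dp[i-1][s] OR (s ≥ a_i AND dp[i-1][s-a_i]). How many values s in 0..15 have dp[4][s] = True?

10

i\s   0   1   2   3   4   5   6   7   8   9  10  11  12  13  14  15
  0   T   F   F   F   F   F   F   F   F   F   F   F   F   F   F   F
  1   T   F   F   T   F   F   F   F   F   F   F   F   F   F   F   F
  2   T   F   F   T   F   F   F   F   F   T   F   F   T   F   F   F
  3   T   F   F   T   F   T   F   F   T   T   F   F   T   F   T   F
  4   T   F   F   T   F   T   F   T   T   T   T   F   T   F   T   T
  5   T   F   F   T   F   T   F   T   T   T   T   F   T   T   T   T
  6   T   F   T   T   F   T   F   T   T   T   T   T   T   T   T   T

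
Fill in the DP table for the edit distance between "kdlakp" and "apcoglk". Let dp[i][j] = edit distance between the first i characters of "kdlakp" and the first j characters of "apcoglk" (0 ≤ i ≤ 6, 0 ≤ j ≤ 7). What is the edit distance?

   ''  a  p  c  o  g  l  k
''  0  1  2  3  4  5  6  7
 k  1  1  2  3  4  5  6  6
 d  2  2  2  3  4  5  6  7
 l  3  3  3  3  4  5  5  6
 a  4  3  4  4  4  5  6  6
 k  5  4  4  5  5  5  6  6
 p  6  5  4  5  6  6  6  7

7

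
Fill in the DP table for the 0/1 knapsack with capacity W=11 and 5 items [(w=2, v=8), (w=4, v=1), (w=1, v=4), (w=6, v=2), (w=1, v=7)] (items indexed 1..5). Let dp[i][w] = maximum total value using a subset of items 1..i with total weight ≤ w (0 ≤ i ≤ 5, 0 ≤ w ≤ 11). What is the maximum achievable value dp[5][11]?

21

i\w   0   1   2   3   4   5   6   7   8   9  10  11
  0   0   0   0   0   0   0   0   0   0   0   0   0
  1   0   0   8   8   8   8   8   8   8   8   8   8
  2   0   0   8   8   8   8   9   9   9   9   9   9
  3   0   4   8  12  12  12  12  13  13  13  13  13
  4   0   4   8  12  12  12  12  13  13  14  14  14
  5   0   7  11  15  19  19  19  19  20  20  21  21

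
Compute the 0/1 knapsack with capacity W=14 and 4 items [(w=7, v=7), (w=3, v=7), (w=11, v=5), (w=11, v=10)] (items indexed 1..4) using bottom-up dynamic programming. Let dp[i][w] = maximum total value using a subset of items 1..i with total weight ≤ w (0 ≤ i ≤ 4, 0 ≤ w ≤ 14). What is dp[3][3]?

7

i\w   0   1   2   3   4   5   6   7   8   9  10  11  12  13  14
  0   0   0   0   0   0   0   0   0   0   0   0   0   0   0   0
  1   0   0   0   0   0   0   0   7   7   7   7   7   7   7   7
  2   0   0   0   7   7   7   7   7   7   7  14  14  14  14  14
  3   0   0   0   7   7   7   7   7   7   7  14  14  14  14  14
  4   0   0   0   7   7   7   7   7   7   7  14  14  14  14  17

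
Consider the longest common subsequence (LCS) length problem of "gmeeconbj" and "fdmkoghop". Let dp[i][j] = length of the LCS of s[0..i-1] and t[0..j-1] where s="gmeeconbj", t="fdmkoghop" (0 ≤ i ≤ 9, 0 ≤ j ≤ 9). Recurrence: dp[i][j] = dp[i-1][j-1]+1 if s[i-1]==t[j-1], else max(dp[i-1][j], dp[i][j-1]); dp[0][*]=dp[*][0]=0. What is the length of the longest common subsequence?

   ''  f  d  m  k  o  g  h  o  p
''  0  0  0  0  0  0  0  0  0  0
 g  0  0  0  0  0  0  1  1  1  1
 m  0  0  0  1  1  1  1  1  1  1
 e  0  0  0  1  1  1  1  1  1  1
 e  0  0  0  1  1  1  1  1  1  1
 c  0  0  0  1  1  1  1  1  1  1
 o  0  0  0  1  1  2  2  2  2  2
 n  0  0  0  1  1  2  2  2  2  2
 b  0  0  0  1  1  2  2  2  2  2
 j  0  0  0  1  1  2  2  2  2  2

2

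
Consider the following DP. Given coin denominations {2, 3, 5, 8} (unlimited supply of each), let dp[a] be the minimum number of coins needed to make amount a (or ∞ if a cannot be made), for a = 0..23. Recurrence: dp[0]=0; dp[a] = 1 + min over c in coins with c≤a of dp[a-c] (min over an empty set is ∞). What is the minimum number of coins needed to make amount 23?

4

 a  0  1  2  3  4  5  6  7  8  9 10 11 12 13 14 15 16 17 18 19 20 21 22 23
dp  0  -  1  1  2  1  2  2  1  3  2  2  3  2  3  3  2  4  3  3  4  3  4  4
(- denotes ∞ / unreachable)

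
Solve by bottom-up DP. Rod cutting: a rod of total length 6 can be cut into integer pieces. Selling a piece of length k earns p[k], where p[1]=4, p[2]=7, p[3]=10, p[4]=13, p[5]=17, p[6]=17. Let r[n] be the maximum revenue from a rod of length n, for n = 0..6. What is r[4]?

   n    0    1    2    3    4    5    6
r[n]    0    4    8   12   16   20   24

16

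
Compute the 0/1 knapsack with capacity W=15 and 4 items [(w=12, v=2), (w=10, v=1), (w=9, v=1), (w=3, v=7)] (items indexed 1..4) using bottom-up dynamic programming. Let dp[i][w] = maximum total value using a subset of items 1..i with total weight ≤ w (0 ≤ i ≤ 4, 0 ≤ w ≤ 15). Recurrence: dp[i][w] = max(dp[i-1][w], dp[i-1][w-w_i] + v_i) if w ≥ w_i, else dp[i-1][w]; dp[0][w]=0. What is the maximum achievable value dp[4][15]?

i\w   0   1   2   3   4   5   6   7   8   9  10  11  12  13  14  15
  0   0   0   0   0   0   0   0   0   0   0   0   0   0   0   0   0
  1   0   0   0   0   0   0   0   0   0   0   0   0   2   2   2   2
  2   0   0   0   0   0   0   0   0   0   0   1   1   2   2   2   2
  3   0   0   0   0   0   0   0   0   0   1   1   1   2   2   2   2
  4   0   0   0   7   7   7   7   7   7   7   7   7   8   8   8   9

9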